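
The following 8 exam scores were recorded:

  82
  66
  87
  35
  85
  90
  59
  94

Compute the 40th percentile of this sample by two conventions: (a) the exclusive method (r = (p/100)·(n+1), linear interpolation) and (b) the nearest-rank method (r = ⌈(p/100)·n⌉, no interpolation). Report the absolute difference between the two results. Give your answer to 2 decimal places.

Sorted: 35, 59, 66, 82, 85, 87, 90, 94.
n = 8.
(a) r = 3.6; between ranks 3 (66) and 4 (82): 75.6.
(b) the nearest-rank method: rank 4 → 82.
|75.6 − 82| = 6.4.

6.40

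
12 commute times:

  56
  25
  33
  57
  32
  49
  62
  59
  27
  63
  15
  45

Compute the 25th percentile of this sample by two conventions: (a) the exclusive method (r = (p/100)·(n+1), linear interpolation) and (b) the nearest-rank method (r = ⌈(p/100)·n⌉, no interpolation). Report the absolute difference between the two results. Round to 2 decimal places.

Sorted: 15, 25, 27, 32, 33, 45, 49, 56, 57, 59, 62, 63.
n = 12.
(a) r = 3.25; between ranks 3 (27) and 4 (32): 28.25.
(b) the nearest-rank method: rank 3 → 27.
|28.25 − 27| = 1.25.

1.25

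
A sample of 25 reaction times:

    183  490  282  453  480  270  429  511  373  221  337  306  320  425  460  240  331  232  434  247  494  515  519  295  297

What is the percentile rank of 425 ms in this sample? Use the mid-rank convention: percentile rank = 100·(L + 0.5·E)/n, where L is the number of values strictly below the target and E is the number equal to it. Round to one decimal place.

58.0

Sorted: 183, 221, 232, 240, 247, 270, 282, 295, 297, 306, 320, 331, 337, 373, 425, 429, 434, 453, 460, 480, 490, 494, 511, 515, 519.
Count below 425: L = 14; count equal: E = 1; n = 25.
Percentile rank = 100·(14 + 0.5·1)/25 = 100·14.5/25 = 58.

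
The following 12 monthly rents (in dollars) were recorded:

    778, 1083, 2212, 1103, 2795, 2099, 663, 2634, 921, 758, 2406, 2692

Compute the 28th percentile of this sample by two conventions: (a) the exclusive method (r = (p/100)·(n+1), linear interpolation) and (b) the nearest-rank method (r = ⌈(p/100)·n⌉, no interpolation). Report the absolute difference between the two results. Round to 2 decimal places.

Sorted: 663, 758, 778, 921, 1083, 1103, 2099, 2212, 2406, 2634, 2692, 2795.
n = 12.
(a) r = 3.64; between ranks 3 (778) and 4 (921): 869.52.
(b) the nearest-rank method: rank 4 → 921.
|869.52 − 921| = 51.48.

51.48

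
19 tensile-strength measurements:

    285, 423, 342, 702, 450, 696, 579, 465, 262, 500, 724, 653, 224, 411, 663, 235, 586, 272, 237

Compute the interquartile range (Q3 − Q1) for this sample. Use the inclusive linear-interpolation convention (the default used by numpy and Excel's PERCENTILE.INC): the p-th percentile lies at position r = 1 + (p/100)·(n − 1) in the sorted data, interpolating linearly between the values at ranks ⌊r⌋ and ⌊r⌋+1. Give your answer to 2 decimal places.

Sorted: 224, 235, 237, 262, 272, 285, 342, 411, 423, 450, 465, 500, 579, 586, 653, 663, 696, 702, 724.
n = 19.
P25: r = 5.5; ranks 5–6 are 272, 285; interpolating gives 278.5.
P75: r = 14.5; ranks 14–15 are 586, 653; interpolating gives 619.5.
Difference: 619.5 − 278.5 = 341.

341.00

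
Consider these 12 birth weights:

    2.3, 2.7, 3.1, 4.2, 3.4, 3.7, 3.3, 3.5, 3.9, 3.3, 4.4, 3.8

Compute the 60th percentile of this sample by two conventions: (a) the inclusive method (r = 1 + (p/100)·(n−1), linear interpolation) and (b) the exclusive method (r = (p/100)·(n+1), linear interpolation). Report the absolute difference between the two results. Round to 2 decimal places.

0.04

Sorted: 2.3, 2.7, 3.1, 3.3, 3.3, 3.4, 3.5, 3.7, 3.8, 3.9, 4.2, 4.4.
n = 12.
(a) r = 7.6; between ranks 7 (3.5) and 8 (3.7): 3.62.
(b) r = 7.8; between ranks 7 (3.5) and 8 (3.7): 3.66.
|3.62 − 3.66| = 0.04.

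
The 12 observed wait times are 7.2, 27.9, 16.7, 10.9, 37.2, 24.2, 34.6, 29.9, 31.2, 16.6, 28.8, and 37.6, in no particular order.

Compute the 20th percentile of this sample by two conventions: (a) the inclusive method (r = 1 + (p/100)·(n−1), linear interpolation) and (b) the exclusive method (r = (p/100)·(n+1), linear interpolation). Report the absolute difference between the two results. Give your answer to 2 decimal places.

Sorted: 7.2, 10.9, 16.6, 16.7, 24.2, 27.9, 28.8, 29.9, 31.2, 34.6, 37.2, 37.6.
n = 12.
(a) r = 3.2; between ranks 3 (16.6) and 4 (16.7): 16.62.
(b) r = 2.6; between ranks 2 (10.9) and 3 (16.6): 14.32.
|16.62 − 14.32| = 2.3.

2.30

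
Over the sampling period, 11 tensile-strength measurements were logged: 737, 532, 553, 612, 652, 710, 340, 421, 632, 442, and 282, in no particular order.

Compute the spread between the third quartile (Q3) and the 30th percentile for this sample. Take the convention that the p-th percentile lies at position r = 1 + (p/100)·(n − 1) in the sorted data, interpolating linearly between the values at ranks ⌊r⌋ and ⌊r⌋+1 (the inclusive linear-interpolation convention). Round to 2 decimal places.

200.00

Sorted: 282, 340, 421, 442, 532, 553, 612, 632, 652, 710, 737.
n = 11.
P30: r = 4 (integer) → 442.
P75: r = 8.5; ranks 8–9 are 632, 652; interpolating gives 642.
Difference: 642 − 442 = 200.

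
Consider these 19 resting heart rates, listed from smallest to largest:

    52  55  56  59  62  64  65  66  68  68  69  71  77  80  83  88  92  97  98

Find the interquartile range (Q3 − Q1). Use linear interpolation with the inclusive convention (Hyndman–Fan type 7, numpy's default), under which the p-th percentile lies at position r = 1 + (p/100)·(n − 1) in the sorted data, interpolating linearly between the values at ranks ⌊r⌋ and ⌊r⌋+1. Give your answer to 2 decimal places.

n = 19.
P25: r = 5.5; ranks 5–6 are 62, 64; interpolating gives 63.
P75: r = 14.5; ranks 14–15 are 80, 83; interpolating gives 81.5.
Difference: 81.5 − 63 = 18.5.

18.50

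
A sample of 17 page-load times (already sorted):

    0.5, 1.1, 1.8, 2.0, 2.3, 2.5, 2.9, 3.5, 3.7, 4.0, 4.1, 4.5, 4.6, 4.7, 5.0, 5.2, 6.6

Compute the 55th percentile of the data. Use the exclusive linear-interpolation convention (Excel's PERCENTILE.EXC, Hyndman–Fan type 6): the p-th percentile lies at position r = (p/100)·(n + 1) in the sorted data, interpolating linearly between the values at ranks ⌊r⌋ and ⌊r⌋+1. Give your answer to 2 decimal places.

n = 17.
r = (55/100)·(17 + 1) = 9.9.
Rank 9 is 3.7 and rank 10 is 4.0.
Interpolate: 3.7 + 0.9·(4.0 − 3.7) = 3.7 + 0.9·0.3 = 3.97.

3.97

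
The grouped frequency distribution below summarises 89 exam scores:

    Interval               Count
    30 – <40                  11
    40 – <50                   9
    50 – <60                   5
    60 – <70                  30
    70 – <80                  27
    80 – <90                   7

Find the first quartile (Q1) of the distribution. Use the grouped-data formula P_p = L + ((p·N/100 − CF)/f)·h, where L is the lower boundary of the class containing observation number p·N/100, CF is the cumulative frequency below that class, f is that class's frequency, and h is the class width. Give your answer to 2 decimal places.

N = 89; target position k = 25/100 · 89 = 22.25.
Cumulative frequencies: 11, 20, 25, 55, 82, 89.
Observation 22.25 falls in the class 50 – <60.
L = 50, CF = 20, f = 5, h = 10.
P25 = 50 + ((22.25 − 20)/5)·10 = 50 + 4.5 = 54.5.

54.50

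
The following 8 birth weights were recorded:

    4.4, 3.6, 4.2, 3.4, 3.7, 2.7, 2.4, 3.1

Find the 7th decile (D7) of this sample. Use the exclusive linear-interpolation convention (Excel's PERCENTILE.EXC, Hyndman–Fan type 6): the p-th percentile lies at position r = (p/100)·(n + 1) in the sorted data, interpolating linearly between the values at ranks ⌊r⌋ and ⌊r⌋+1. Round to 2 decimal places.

Sorted: 2.4, 2.7, 3.1, 3.4, 3.6, 3.7, 4.2, 4.4.
n = 8.
r = (70/100)·(8 + 1) = 6.3.
Rank 6 is 3.7 and rank 7 is 4.2.
Interpolate: 3.7 + 0.3·(4.2 − 3.7) = 3.7 + 0.3·0.5 = 3.85.

3.85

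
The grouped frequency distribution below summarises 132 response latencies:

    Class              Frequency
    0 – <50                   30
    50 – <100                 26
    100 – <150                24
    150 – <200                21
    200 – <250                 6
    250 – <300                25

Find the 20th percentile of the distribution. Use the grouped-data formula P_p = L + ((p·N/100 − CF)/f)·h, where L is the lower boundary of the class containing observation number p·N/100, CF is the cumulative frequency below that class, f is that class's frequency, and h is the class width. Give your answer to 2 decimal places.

N = 132; target position k = 20/100 · 132 = 26.4.
Cumulative frequencies: 30, 56, 80, 101, 107, 132.
Observation 26.4 falls in the class 0 – <50.
L = 0, CF = 0, f = 30, h = 50.
P20 = 0 + ((26.4 − 0)/30)·50 = 0 + 44 = 44.

44.00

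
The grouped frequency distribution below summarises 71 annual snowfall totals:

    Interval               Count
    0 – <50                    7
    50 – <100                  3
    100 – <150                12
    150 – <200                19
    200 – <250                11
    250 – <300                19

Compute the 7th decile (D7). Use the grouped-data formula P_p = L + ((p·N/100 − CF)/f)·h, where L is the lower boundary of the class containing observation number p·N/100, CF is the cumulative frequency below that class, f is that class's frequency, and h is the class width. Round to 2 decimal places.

N = 71; target position k = 70/100 · 71 = 49.7.
Cumulative frequencies: 7, 10, 22, 41, 52, 71.
Observation 49.7 falls in the class 200 – <250.
L = 200, CF = 41, f = 11, h = 50.
P70 = 200 + ((49.7 − 41)/11)·50 = 200 + 39.5455 = 239.545.

239.55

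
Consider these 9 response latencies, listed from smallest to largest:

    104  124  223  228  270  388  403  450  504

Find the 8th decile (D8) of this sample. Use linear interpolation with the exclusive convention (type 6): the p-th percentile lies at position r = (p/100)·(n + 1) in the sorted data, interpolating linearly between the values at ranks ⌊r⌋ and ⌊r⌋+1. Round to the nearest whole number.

450

n = 9.
r = (80/100)·(9 + 1) = 8.
r is an integer, so P80 is the value at rank 8: 450.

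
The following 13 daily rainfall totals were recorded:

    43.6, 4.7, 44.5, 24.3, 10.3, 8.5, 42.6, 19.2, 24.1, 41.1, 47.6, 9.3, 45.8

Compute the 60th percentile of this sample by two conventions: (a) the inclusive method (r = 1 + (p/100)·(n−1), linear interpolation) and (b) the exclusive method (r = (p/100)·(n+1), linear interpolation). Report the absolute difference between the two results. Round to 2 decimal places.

0.30

Sorted: 4.7, 8.5, 9.3, 10.3, 19.2, 24.1, 24.3, 41.1, 42.6, 43.6, 44.5, 45.8, 47.6.
n = 13.
(a) r = 8.2; between ranks 8 (41.1) and 9 (42.6): 41.4.
(b) r = 8.4; between ranks 8 (41.1) and 9 (42.6): 41.7.
|41.4 − 41.7| = 0.3.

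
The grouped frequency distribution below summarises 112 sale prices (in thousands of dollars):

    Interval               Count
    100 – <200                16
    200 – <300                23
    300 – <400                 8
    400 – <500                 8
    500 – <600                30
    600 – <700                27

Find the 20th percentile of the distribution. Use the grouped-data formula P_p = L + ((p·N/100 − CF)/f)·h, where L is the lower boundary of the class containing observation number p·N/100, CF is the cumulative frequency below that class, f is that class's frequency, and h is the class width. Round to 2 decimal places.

227.83

N = 112; target position k = 20/100 · 112 = 22.4.
Cumulative frequencies: 16, 39, 47, 55, 85, 112.
Observation 22.4 falls in the class 200 – <300.
L = 200, CF = 16, f = 23, h = 100.
P20 = 200 + ((22.4 − 16)/23)·100 = 200 + 27.8261 = 227.826.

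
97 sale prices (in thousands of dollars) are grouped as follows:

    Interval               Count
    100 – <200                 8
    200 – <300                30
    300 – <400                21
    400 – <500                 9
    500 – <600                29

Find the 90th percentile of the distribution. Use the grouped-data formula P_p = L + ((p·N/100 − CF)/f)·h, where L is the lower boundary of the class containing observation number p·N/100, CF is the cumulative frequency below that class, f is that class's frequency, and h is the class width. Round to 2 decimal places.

566.55

N = 97; target position k = 90/100 · 97 = 87.3.
Cumulative frequencies: 8, 38, 59, 68, 97.
Observation 87.3 falls in the class 500 – <600.
L = 500, CF = 68, f = 29, h = 100.
P90 = 500 + ((87.3 − 68)/29)·100 = 500 + 66.5517 = 566.552.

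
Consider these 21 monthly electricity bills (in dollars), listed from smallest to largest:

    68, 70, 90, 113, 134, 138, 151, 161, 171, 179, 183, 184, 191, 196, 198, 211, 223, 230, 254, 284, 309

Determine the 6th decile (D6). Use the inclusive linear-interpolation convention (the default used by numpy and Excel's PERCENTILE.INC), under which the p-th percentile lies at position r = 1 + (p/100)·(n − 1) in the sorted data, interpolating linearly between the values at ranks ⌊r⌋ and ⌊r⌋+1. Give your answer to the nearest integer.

191

n = 21.
r = 1 + (60/100)·(21 − 1) = 1 + 12 = 13.
r is an integer, so P60 is the value at rank 13: 191.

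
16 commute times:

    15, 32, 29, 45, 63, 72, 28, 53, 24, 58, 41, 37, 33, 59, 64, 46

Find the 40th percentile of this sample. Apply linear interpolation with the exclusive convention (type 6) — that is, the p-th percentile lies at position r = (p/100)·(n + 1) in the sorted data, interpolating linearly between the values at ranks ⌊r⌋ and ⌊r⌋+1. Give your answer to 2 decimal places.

36.20

Sorted: 15, 24, 28, 29, 32, 33, 37, 41, 45, 46, 53, 58, 59, 63, 64, 72.
n = 16.
r = (40/100)·(16 + 1) = 6.8.
Rank 6 is 33 and rank 7 is 37.
Interpolate: 33 + 0.8·(37 − 33) = 33 + 0.8·4 = 36.2.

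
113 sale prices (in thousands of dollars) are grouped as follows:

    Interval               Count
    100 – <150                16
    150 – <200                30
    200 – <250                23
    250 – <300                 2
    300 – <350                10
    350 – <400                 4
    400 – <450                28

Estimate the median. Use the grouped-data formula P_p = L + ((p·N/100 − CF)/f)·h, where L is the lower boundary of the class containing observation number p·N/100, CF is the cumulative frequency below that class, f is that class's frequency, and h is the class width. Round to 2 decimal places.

N = 113; target position k = 50/100 · 113 = 56.5.
Cumulative frequencies: 16, 46, 69, 71, 81, 85, 113.
Observation 56.5 falls in the class 200 – <250.
L = 200, CF = 46, f = 23, h = 50.
P50 = 200 + ((56.5 − 46)/23)·50 = 200 + 22.8261 = 222.826.

222.83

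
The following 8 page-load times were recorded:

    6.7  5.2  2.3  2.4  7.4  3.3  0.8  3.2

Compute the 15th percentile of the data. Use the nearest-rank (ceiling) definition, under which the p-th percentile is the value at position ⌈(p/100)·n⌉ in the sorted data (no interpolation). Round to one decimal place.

2.3

Sorted: 0.8, 2.3, 2.4, 3.2, 3.3, 5.2, 6.7, 7.4.
n = 8.
Position = ⌈15/100 · 8⌉ = ⌈1.2⌉ = 2.
The value at rank 2 is 2.3.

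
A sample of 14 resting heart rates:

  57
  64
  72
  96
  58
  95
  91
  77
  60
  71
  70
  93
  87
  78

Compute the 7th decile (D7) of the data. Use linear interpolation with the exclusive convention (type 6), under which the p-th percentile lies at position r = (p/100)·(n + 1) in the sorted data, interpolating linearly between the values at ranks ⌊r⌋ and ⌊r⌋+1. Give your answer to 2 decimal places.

89.00

Sorted: 57, 58, 60, 64, 70, 71, 72, 77, 78, 87, 91, 93, 95, 96.
n = 14.
r = (70/100)·(14 + 1) = 10.5.
Rank 10 is 87 and rank 11 is 91.
Interpolate: 87 + 0.5·(91 − 87) = 87 + 0.5·4 = 89.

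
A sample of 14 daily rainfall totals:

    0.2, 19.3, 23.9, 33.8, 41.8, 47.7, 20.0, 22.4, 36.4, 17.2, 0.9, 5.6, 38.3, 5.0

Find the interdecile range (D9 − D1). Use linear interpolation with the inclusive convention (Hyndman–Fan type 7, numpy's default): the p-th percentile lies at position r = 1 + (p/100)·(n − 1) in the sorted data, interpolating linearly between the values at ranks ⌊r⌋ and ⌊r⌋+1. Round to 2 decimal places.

38.62

Sorted: 0.2, 0.9, 5.0, 5.6, 17.2, 19.3, 20.0, 22.4, 23.9, 33.8, 36.4, 38.3, 41.8, 47.7.
n = 14.
P10: r = 2.3; ranks 2–3 are 0.9, 5.0; interpolating gives 2.13.
P90: r = 12.7; ranks 12–13 are 38.3, 41.8; interpolating gives 40.75.
Difference: 40.75 − 2.13 = 38.62.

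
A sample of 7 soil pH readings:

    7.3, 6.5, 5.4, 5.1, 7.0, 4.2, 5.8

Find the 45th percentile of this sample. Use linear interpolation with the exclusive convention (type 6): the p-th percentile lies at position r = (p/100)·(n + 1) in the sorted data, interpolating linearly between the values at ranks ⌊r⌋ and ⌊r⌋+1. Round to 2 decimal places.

5.64

Sorted: 4.2, 5.1, 5.4, 5.8, 6.5, 7.0, 7.3.
n = 7.
r = (45/100)·(7 + 1) = 3.6.
Rank 3 is 5.4 and rank 4 is 5.8.
Interpolate: 5.4 + 0.6·(5.8 − 5.4) = 5.4 + 0.6·0.4 = 5.64.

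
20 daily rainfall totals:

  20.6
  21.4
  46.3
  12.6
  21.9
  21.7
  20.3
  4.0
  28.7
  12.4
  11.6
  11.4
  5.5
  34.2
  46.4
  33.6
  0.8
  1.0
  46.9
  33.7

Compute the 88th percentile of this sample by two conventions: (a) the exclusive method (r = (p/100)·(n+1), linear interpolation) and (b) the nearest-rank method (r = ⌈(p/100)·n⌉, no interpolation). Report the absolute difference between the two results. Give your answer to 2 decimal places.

0.05

Sorted: 0.8, 1.0, 4.0, 5.5, 11.4, 11.6, 12.4, 12.6, 20.3, 20.6, 21.4, 21.7, 21.9, 28.7, 33.6, 33.7, 34.2, 46.3, 46.4, 46.9.
n = 20.
(a) r = 18.48; between ranks 18 (46.3) and 19 (46.4): 46.348.
(b) the nearest-rank method: rank 18 → 46.3.
|46.348 − 46.3| = 0.048.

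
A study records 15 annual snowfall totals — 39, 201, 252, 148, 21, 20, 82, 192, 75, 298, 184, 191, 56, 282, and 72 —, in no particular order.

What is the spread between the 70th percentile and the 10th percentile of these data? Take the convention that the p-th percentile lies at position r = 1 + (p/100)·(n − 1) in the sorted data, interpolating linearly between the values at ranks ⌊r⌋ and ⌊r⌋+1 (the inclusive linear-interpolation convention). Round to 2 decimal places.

Sorted: 20, 21, 39, 56, 72, 75, 82, 148, 184, 191, 192, 201, 252, 282, 298.
n = 15.
P10: r = 2.4; ranks 2–3 are 21, 39; interpolating gives 28.2.
P70: r = 10.8; ranks 10–11 are 191, 192; interpolating gives 191.8.
Difference: 191.8 − 28.2 = 163.6.

163.60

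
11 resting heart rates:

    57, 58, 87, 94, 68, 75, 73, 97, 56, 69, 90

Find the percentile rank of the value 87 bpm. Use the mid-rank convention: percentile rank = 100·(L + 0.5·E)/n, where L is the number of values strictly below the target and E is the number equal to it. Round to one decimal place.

Sorted: 56, 57, 58, 68, 69, 73, 75, 87, 90, 94, 97.
Count below 87: L = 7; count equal: E = 1; n = 11.
Percentile rank = 100·(7 + 0.5·1)/11 = 100·7.5/11 = 68.18.

68.2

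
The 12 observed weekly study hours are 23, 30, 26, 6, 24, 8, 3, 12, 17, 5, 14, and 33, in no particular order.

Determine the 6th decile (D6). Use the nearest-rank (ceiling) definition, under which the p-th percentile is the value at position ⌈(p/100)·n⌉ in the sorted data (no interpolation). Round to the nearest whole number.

23

Sorted: 3, 5, 6, 8, 12, 14, 17, 23, 24, 26, 30, 33.
n = 12.
Position = ⌈60/100 · 12⌉ = ⌈7.2⌉ = 8.
The value at rank 8 is 23.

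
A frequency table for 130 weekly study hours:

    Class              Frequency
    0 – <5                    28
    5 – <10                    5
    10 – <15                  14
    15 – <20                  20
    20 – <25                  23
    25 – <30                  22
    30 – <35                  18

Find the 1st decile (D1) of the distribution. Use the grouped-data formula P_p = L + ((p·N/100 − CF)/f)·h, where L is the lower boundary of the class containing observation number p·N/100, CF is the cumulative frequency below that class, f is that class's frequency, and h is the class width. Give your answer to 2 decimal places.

N = 130; target position k = 10/100 · 130 = 13.
Cumulative frequencies: 28, 33, 47, 67, 90, 112, 130.
Observation 13 falls in the class 0 – <5.
L = 0, CF = 0, f = 28, h = 5.
P10 = 0 + ((13 − 0)/28)·5 = 0 + 2.32143 = 2.32143.

2.32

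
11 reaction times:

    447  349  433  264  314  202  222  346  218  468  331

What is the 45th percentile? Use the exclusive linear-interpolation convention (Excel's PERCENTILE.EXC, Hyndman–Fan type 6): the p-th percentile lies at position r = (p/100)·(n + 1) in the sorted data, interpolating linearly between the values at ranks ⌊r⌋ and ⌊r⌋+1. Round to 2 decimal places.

320.80

Sorted: 202, 218, 222, 264, 314, 331, 346, 349, 433, 447, 468.
n = 11.
r = (45/100)·(11 + 1) = 5.4.
Rank 5 is 314 and rank 6 is 331.
Interpolate: 314 + 0.4·(331 − 314) = 314 + 0.4·17 = 320.8.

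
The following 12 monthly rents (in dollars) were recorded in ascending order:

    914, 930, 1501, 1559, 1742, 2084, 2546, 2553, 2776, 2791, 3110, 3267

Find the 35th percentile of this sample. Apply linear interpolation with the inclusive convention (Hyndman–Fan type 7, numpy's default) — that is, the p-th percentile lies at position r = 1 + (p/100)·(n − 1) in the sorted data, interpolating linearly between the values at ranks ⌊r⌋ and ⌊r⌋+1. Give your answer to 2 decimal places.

n = 12.
r = 1 + (35/100)·(12 − 1) = 1 + 3.85 = 4.85.
Rank 4 is 1559 and rank 5 is 1742.
Interpolate: 1559 + 0.85·(1742 − 1559) = 1559 + 0.85·183 = 1714.55.

1714.55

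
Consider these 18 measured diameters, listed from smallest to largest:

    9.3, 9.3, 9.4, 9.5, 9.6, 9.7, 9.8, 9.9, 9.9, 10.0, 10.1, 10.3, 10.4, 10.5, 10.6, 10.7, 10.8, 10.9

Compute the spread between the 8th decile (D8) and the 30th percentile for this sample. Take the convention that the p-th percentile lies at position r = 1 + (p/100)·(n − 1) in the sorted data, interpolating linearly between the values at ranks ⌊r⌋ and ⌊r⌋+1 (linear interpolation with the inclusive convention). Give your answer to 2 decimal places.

n = 18.
P30: r = 6.1; ranks 6–7 are 9.7, 9.8; interpolating gives 9.71.
P80: r = 14.6; ranks 14–15 are 10.5, 10.6; interpolating gives 10.56.
Difference: 10.56 − 9.71 = 0.85.

0.85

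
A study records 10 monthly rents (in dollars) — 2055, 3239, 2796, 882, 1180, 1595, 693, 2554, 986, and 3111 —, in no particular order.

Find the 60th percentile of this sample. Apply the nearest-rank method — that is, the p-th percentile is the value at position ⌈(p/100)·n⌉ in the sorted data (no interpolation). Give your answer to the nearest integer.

2055

Sorted: 693, 882, 986, 1180, 1595, 2055, 2554, 2796, 3111, 3239.
n = 10.
Position = ⌈60/100 · 10⌉ = ⌈6⌉ = 6.
The value at rank 6 is 2055.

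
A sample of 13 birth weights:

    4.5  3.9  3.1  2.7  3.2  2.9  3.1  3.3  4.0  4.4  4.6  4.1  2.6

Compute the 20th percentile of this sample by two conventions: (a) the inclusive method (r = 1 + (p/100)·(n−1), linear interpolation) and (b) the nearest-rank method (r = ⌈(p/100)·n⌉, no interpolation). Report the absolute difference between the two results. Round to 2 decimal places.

0.08

Sorted: 2.6, 2.7, 2.9, 3.1, 3.1, 3.2, 3.3, 3.9, 4.0, 4.1, 4.4, 4.5, 4.6.
n = 13.
(a) r = 3.4; between ranks 3 (2.9) and 4 (3.1): 2.98.
(b) the nearest-rank method: rank 3 → 2.9.
|2.98 − 2.9| = 0.08.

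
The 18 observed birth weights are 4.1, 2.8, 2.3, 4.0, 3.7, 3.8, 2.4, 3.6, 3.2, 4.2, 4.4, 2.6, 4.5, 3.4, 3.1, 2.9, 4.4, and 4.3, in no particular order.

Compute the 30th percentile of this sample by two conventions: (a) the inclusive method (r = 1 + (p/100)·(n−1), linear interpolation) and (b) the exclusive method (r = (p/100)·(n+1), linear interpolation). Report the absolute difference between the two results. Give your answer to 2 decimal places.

0.07

Sorted: 2.3, 2.4, 2.6, 2.8, 2.9, 3.1, 3.2, 3.4, 3.6, 3.7, 3.8, 4.0, 4.1, 4.2, 4.3, 4.4, 4.4, 4.5.
n = 18.
(a) r = 6.1; between ranks 6 (3.1) and 7 (3.2): 3.11.
(b) r = 5.7; between ranks 5 (2.9) and 6 (3.1): 3.04.
|3.11 − 3.04| = 0.07.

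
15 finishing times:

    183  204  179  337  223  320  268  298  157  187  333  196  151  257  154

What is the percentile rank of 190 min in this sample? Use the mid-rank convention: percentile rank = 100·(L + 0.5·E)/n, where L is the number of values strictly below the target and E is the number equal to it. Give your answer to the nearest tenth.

Sorted: 151, 154, 157, 179, 183, 187, 196, 204, 223, 257, 268, 298, 320, 333, 337.
Count below 190: L = 6; count equal: E = 0; n = 15.
Percentile rank = 100·(6 + 0.5·0)/15 = 100·6/15 = 40.

40.0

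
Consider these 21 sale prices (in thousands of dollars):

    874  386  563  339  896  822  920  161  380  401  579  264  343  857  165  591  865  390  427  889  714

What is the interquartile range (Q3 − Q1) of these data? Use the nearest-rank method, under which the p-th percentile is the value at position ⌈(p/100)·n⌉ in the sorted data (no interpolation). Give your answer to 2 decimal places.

477.00

Sorted: 161, 165, 264, 339, 343, 380, 386, 390, 401, 427, 563, 579, 591, 714, 822, 857, 865, 874, 889, 896, 920.
n = 21.
P25: rank ⌈25/100·21⌉ = 6 → 380.
P75: rank ⌈75/100·21⌉ = 16 → 857.
Difference: 857 − 380 = 477.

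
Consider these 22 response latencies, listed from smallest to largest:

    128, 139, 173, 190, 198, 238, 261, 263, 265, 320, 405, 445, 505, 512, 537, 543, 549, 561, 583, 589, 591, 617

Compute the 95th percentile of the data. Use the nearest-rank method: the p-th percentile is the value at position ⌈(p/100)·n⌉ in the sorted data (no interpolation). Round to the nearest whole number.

591

n = 22.
Position = ⌈95/100 · 22⌉ = ⌈20.9⌉ = 21.
The value at rank 21 is 591.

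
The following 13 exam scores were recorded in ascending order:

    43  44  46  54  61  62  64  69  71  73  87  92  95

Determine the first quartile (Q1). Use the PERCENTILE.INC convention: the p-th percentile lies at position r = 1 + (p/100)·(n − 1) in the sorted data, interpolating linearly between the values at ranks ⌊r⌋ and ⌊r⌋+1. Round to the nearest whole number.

n = 13.
r = 1 + (25/100)·(13 − 1) = 1 + 3 = 4.
r is an integer, so P25 is the value at rank 4: 54.

54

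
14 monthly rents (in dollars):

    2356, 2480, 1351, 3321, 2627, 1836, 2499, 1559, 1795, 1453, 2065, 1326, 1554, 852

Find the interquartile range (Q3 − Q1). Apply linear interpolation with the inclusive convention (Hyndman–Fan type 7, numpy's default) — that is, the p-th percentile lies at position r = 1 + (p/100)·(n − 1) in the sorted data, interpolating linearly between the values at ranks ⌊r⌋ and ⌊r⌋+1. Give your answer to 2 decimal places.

Sorted: 852, 1326, 1351, 1453, 1554, 1559, 1795, 1836, 2065, 2356, 2480, 2499, 2627, 3321.
n = 14.
P25: r = 4.25; ranks 4–5 are 1453, 1554; interpolating gives 1478.25.
P75: r = 10.75; ranks 10–11 are 2356, 2480; interpolating gives 2449.
Difference: 2449 − 1478.25 = 970.75.

970.75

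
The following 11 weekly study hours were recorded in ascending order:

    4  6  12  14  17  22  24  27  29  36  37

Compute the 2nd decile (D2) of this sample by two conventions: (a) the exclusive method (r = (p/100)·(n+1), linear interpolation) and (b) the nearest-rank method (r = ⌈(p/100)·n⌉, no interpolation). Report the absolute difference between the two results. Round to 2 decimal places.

3.60

n = 11.
(a) r = 2.4; between ranks 2 (6) and 3 (12): 8.4.
(b) the nearest-rank method: rank 3 → 12.
|8.4 − 12| = 3.6.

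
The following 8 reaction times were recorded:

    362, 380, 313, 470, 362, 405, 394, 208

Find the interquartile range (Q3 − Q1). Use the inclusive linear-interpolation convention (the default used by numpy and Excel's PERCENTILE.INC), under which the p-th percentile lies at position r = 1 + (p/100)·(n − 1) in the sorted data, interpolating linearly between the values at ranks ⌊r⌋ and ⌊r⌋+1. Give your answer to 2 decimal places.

Sorted: 208, 313, 362, 362, 380, 394, 405, 470.
n = 8.
P25: r = 2.75; ranks 2–3 are 313, 362; interpolating gives 349.75.
P75: r = 6.25; ranks 6–7 are 394, 405; interpolating gives 396.75.
Difference: 396.75 − 349.75 = 47.

47.00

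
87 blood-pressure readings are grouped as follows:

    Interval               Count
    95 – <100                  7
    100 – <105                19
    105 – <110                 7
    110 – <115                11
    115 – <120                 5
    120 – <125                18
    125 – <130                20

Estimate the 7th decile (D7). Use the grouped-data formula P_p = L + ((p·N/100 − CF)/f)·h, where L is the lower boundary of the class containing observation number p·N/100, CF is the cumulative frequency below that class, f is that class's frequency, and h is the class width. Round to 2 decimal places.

N = 87; target position k = 70/100 · 87 = 60.9.
Cumulative frequencies: 7, 26, 33, 44, 49, 67, 87.
Observation 60.9 falls in the class 120 – <125.
L = 120, CF = 49, f = 18, h = 5.
P70 = 120 + ((60.9 − 49)/18)·5 = 120 + 3.30556 = 123.306.

123.31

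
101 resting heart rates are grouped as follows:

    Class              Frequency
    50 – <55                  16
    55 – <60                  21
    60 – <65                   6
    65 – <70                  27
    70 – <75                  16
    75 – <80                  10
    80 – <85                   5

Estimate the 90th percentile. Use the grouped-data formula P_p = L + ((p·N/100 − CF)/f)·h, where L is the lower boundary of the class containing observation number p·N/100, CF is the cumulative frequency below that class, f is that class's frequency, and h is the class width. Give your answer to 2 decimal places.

N = 101; target position k = 90/100 · 101 = 90.9.
Cumulative frequencies: 16, 37, 43, 70, 86, 96, 101.
Observation 90.9 falls in the class 75 – <80.
L = 75, CF = 86, f = 10, h = 5.
P90 = 75 + ((90.9 − 86)/10)·5 = 75 + 2.45 = 77.45.

77.45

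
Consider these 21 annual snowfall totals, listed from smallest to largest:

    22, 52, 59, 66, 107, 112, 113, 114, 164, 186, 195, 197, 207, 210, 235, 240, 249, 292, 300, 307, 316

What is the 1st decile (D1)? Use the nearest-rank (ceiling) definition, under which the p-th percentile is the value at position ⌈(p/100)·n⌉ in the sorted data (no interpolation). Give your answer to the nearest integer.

n = 21.
Position = ⌈10/100 · 21⌉ = ⌈2.1⌉ = 3.
The value at rank 3 is 59.

59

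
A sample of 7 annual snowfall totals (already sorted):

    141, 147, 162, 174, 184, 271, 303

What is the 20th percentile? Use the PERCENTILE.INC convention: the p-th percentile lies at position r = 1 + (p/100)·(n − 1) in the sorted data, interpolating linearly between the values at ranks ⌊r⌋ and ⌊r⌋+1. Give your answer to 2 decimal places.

150.00

n = 7.
r = 1 + (20/100)·(7 − 1) = 1 + 1.2 = 2.2.
Rank 2 is 147 and rank 3 is 162.
Interpolate: 147 + 0.2·(162 − 147) = 147 + 0.2·15 = 150.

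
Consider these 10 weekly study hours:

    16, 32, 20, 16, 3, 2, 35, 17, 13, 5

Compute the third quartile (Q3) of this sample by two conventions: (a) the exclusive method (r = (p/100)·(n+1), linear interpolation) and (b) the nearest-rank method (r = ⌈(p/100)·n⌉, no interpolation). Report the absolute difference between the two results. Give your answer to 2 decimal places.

Sorted: 2, 3, 5, 13, 16, 16, 17, 20, 32, 35.
n = 10.
(a) r = 8.25; between ranks 8 (20) and 9 (32): 23.
(b) the nearest-rank method: rank 8 → 20.
|23 − 20| = 3.

3.00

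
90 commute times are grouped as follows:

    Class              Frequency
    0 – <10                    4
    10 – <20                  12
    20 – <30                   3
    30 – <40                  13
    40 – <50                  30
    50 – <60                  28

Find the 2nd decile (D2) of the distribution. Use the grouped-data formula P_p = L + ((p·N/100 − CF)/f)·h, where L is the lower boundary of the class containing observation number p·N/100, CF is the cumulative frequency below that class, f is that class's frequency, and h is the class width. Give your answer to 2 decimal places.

26.67

N = 90; target position k = 20/100 · 90 = 18.
Cumulative frequencies: 4, 16, 19, 32, 62, 90.
Observation 18 falls in the class 20 – <30.
L = 20, CF = 16, f = 3, h = 10.
P20 = 20 + ((18 − 16)/3)·10 = 20 + 6.66667 = 26.6667.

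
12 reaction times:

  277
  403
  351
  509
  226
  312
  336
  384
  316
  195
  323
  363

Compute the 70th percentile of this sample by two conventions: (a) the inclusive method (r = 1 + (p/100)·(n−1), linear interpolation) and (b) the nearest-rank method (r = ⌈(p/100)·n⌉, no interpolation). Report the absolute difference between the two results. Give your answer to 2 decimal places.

3.60

Sorted: 195, 226, 277, 312, 316, 323, 336, 351, 363, 384, 403, 509.
n = 12.
(a) r = 8.7; between ranks 8 (351) and 9 (363): 359.4.
(b) the nearest-rank method: rank 9 → 363.
|359.4 − 363| = 3.6.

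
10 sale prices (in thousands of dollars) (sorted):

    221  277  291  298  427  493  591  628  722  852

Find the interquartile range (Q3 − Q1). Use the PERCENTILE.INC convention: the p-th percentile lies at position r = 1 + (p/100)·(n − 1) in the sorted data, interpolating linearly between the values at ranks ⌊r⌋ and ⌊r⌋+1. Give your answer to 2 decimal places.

n = 10.
P25: r = 3.25; ranks 3–4 are 291, 298; interpolating gives 292.75.
P75: r = 7.75; ranks 7–8 are 591, 628; interpolating gives 618.75.
Difference: 618.75 − 292.75 = 326.

326.00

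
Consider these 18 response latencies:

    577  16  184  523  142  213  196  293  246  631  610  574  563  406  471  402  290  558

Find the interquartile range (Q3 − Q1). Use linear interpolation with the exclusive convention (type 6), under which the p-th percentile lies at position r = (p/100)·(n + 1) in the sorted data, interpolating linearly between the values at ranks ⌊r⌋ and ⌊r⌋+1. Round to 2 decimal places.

Sorted: 16, 142, 184, 196, 213, 246, 290, 293, 402, 406, 471, 523, 558, 563, 574, 577, 610, 631.
n = 18.
P25: r = 4.75; ranks 4–5 are 196, 213; interpolating gives 208.75.
P75: r = 14.25; ranks 14–15 are 563, 574; interpolating gives 565.75.
Difference: 565.75 − 208.75 = 357.

357.00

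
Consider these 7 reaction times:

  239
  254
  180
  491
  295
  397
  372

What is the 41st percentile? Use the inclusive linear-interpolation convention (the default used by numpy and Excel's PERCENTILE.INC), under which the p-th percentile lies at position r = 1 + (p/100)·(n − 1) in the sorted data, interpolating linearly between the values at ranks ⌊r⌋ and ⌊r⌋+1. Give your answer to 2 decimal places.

272.86

Sorted: 180, 239, 254, 295, 372, 397, 491.
n = 7.
r = 1 + (41/100)·(7 − 1) = 1 + 2.46 = 3.46.
Rank 3 is 254 and rank 4 is 295.
Interpolate: 254 + 0.46·(295 − 254) = 254 + 0.46·41 = 272.86.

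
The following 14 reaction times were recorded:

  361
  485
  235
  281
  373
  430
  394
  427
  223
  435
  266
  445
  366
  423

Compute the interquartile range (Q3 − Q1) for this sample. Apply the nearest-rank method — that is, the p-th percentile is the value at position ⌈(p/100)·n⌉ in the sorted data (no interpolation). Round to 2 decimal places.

Sorted: 223, 235, 266, 281, 361, 366, 373, 394, 423, 427, 430, 435, 445, 485.
n = 14.
P25: rank ⌈25/100·14⌉ = 4 → 281.
P75: rank ⌈75/100·14⌉ = 11 → 430.
Difference: 430 − 281 = 149.

149.00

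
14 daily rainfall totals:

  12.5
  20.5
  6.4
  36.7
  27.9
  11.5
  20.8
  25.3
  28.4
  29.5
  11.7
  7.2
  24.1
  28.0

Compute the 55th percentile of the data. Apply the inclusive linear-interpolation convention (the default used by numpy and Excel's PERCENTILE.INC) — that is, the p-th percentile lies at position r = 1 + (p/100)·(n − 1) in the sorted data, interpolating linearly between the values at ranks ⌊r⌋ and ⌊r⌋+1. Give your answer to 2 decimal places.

Sorted: 6.4, 7.2, 11.5, 11.7, 12.5, 20.5, 20.8, 24.1, 25.3, 27.9, 28.0, 28.4, 29.5, 36.7.
n = 14.
r = 1 + (55/100)·(14 − 1) = 1 + 7.15 = 8.15.
Rank 8 is 24.1 and rank 9 is 25.3.
Interpolate: 24.1 + 0.15·(25.3 − 24.1) = 24.1 + 0.15·1.2 = 24.28.

24.28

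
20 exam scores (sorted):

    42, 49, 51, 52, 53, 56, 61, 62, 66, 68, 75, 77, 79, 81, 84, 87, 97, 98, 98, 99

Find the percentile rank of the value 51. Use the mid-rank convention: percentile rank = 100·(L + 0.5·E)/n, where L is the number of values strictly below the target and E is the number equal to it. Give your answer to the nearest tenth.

12.5

Count below 51: L = 2; count equal: E = 1; n = 20.
Percentile rank = 100·(2 + 0.5·1)/20 = 100·2.5/20 = 12.5.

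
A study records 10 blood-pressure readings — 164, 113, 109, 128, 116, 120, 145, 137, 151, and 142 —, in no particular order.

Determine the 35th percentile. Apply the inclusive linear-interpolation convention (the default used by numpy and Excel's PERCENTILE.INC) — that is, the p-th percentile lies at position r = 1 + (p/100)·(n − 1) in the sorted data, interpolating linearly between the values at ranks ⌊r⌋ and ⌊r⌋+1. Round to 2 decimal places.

121.20

Sorted: 109, 113, 116, 120, 128, 137, 142, 145, 151, 164.
n = 10.
r = 1 + (35/100)·(10 − 1) = 1 + 3.15 = 4.15.
Rank 4 is 120 and rank 5 is 128.
Interpolate: 120 + 0.15·(128 − 120) = 120 + 0.15·8 = 121.2.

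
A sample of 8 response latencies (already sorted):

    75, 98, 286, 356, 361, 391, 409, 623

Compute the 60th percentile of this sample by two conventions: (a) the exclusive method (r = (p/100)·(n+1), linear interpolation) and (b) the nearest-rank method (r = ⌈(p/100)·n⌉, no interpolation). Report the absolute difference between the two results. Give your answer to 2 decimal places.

12.00

n = 8.
(a) r = 5.4; between ranks 5 (361) and 6 (391): 373.
(b) the nearest-rank method: rank 5 → 361.
|373 − 361| = 12.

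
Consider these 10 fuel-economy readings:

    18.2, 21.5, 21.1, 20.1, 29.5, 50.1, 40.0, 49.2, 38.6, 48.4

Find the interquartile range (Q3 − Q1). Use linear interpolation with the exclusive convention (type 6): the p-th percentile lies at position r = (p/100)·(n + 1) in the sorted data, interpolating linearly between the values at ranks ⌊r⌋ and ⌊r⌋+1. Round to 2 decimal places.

Sorted: 18.2, 20.1, 21.1, 21.5, 29.5, 38.6, 40.0, 48.4, 49.2, 50.1.
n = 10.
P25: r = 2.75; ranks 2–3 are 20.1, 21.1; interpolating gives 20.85.
P75: r = 8.25; ranks 8–9 are 48.4, 49.2; interpolating gives 48.6.
Difference: 48.6 − 20.85 = 27.75.

27.75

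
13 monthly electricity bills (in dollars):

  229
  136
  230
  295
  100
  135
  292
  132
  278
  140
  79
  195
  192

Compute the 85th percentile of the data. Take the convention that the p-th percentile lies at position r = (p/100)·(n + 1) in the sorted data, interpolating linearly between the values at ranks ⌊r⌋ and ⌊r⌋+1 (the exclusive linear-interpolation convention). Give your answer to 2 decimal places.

290.60

Sorted: 79, 100, 132, 135, 136, 140, 192, 195, 229, 230, 278, 292, 295.
n = 13.
r = (85/100)·(13 + 1) = 11.9.
Rank 11 is 278 and rank 12 is 292.
Interpolate: 278 + 0.9·(292 − 278) = 278 + 0.9·14 = 290.6.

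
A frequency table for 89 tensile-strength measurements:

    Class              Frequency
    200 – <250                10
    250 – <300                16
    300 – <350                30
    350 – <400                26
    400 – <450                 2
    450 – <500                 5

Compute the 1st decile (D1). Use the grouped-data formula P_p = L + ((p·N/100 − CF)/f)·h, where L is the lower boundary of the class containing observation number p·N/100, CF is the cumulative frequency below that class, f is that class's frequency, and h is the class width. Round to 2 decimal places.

244.50

N = 89; target position k = 10/100 · 89 = 8.9.
Cumulative frequencies: 10, 26, 56, 82, 84, 89.
Observation 8.9 falls in the class 200 – <250.
L = 200, CF = 0, f = 10, h = 50.
P10 = 200 + ((8.9 − 0)/10)·50 = 200 + 44.5 = 244.5.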